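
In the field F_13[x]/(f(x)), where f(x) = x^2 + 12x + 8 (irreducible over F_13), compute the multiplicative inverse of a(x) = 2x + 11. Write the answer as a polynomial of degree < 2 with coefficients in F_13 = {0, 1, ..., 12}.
a(x)^(-1) ≡ 4x (mod f(x))

Since f is irreducible over F_13, F_13[x]/(f) is a field and a(x) ≠ 0 has an inverse. Apply the extended Euclidean algorithm to f(x) and a(x) in F_13[x]: f(x) = (7x)·a(x) + (8). The last nonzero remainder is the constant 8 = gcd(f, a) in F_13. Back-substituting through the division chain expresses 8 = s(x)·a(x) + t(x)·f(x) with s(x) ≡ 6x (mod f), so (6x)·a(x) ≡ 8 (mod f). Multiplying by 8^(-1) ≡ 5 in F_13 gives a(x)^(-1) ≡ 5·(6x) ≡ 4x (mod f). Check: (2x + 11)·(4x) = 8x^2 + 5x ≡ 1 (mod x^2 + 12x + 8).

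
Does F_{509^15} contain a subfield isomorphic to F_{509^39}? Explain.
No: F_{509^39} is not a subfield of F_{509^15}

F_{p^m} embeds in F_{p^n} iff m | n. Here 39 ∤ 15 (since 15 = 0·39 + 15 with remainder 15 ≠ 0), so F_{509^39} is not a subfield of F_{509^15}. Equivalently: if it were, the tower law would give 39 = [F_{509^39}:F_509] dividing [F_{509^15}:F_509] = 15, contradiction.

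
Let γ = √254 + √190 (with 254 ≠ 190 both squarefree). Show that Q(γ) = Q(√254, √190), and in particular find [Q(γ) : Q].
[Q(γ) : Q] = 4 (equivalently, Q(γ) = Q(√254, √190))

Obviously Q(γ) ⊆ Q(√254, √190), and [Q(√254, √190):Q] = 4 (since 254, 190 are distinct squarefree integers > 1 with 48260 not a perfect square). To show equality we compute the minimal polynomial of γ. From γ = √254 + √190: γ^2 = 254 + 2√(48260) + 190 = 444 + 2√(48260), so γ^2 - 444 = 2√(48260); squaring, (γ^2 - 444)^2 = 4·48260, i.e. γ^4 - 888γ^2 + 197136 - 193040 = 0, i.e. γ^4 - 888γ^2 + 4096 = 0. So γ is a root of x^4 - 888x^2 + 4096. This polynomial is irreducible over Q: it has no rational root (each ±√254 ± √190 is irrational), and any factorization into two quadratics over Q would force √(48260) ∈ Q (pairing opposite roots) or √254, √190 ∈ Q (other pairings), all impossible. Hence [Q(γ):Q] = 4 = [Q(√254, √190):Q], so Q(γ) = Q(√254, √190).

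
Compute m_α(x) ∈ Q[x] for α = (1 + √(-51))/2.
m_α(x) = x^2 - x + 13

From 2α - 1 = √(-51), squaring gives (2α - 1)^2 = -51, i.e. 4α^2 - 4α + 1 = -51, so α^2 - α + (1 + 51)/4 = 0. Since -51 ≡ 1 (mod 4), (1 + 51)/4 = 13 ∈ Z. The polynomial x^2 - x + 13 has discriminant 1 - 4·(13) = -51, which is not a perfect square in Q (d = -51 is squarefree and ≠ 1), so x^2 - x + 13 is irreducible over Q. It is the minimal polynomial of α.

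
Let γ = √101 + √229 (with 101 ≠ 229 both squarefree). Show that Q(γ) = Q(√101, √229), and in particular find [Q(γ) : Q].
[Q(γ) : Q] = 4 (equivalently, Q(γ) = Q(√101, √229))

Obviously Q(γ) ⊆ Q(√101, √229), and [Q(√101, √229):Q] = 4 (since 101, 229 are distinct squarefree integers > 1 with 23129 not a perfect square). To show equality we compute the minimal polynomial of γ. From γ = √101 + √229: γ^2 = 101 + 2√(23129) + 229 = 330 + 2√(23129), so γ^2 - 330 = 2√(23129); squaring, (γ^2 - 330)^2 = 4·23129, i.e. γ^4 - 660γ^2 + 108900 - 92516 = 0, i.e. γ^4 - 660γ^2 + 16384 = 0. So γ is a root of x^4 - 660x^2 + 16384. This polynomial is irreducible over Q: it has no rational root (each ±√101 ± √229 is irrational), and any factorization into two quadratics over Q would force √(23129) ∈ Q (pairing opposite roots) or √101, √229 ∈ Q (other pairings), all impossible. Hence [Q(γ):Q] = 4 = [Q(√101, √229):Q], so Q(γ) = Q(√101, √229).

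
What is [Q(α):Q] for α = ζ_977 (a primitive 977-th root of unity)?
[Q(α):Q] = 976

The minimal polynomial of ζ_977 over Q is the 977-th cyclotomic polynomial Φ_977(x), which is irreducible over Q and has degree φ(977) = 976. Hence [Q(α):Q] = φ(977) = 976.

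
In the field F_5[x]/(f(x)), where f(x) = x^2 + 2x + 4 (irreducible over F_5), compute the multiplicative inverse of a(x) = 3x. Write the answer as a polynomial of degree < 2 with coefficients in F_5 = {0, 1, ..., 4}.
a(x)^(-1) ≡ 2x + 4 (mod f(x))

Since f is irreducible over F_5, F_5[x]/(f) is a field and a(x) ≠ 0 has an inverse. Apply the extended Euclidean algorithm to f(x) and a(x) in F_5[x]: f(x) = (2x + 4)·a(x) + (4). The last nonzero remainder is the constant 4 = gcd(f, a) in F_5. Back-substituting through the division chain expresses 4 = s(x)·a(x) + t(x)·f(x) with s(x) ≡ 3x + 1 (mod f), so (3x + 1)·a(x) ≡ 4 (mod f). Multiplying by 4^(-1) ≡ 4 in F_5 gives a(x)^(-1) ≡ 4·(3x + 1) ≡ 2x + 4 (mod f). Check: (3x)·(2x + 4) = x^2 + 2x ≡ 1 (mod x^2 + 2x + 4).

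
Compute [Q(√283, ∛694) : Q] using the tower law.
[Q(√283, ∛694) : Q] = 6

Let L = Q(√283, ∛694). Since Q(√283) ⊂ L and [Q(√283):Q] = 2, the tower law gives 2 | [L:Q]. Likewise Q(∛694) ⊂ L with [Q(∛694):Q] = 3 (because 694 is not a perfect cube), so 3 | [L:Q]. As gcd(2,3) = 1, [L:Q] is divisible by 6. Conversely L is generated over Q by √283 and ∛694, so [L:Q] ≤ 2·3 = 6. Therefore [Q(√283, ∛694) : Q] = 6.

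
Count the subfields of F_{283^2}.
F_{283^2} has 2 subfields

The subfields of F_{p^n} are exactly the fields F_{p^d} for d | n (each is the fixed field of the unique index-d subgroup of Gal(F_{p^n}/F_p) ≅ Z/nZ). The divisors of n = 2 are {1, 2}, giving 2 subfields: F_{283^1}, F_{283^2}.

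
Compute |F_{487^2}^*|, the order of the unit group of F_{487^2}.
|F_{487^2}^*| = 237168

F_{487^2} has 487^2 = 237169 elements; its multiplicative group consists of all nonzero elements, so |F_{487^2}^*| = 237169 - 1 = 237168. (It is cyclic since any finite subgroup of the multiplicative group of a field is cyclic.)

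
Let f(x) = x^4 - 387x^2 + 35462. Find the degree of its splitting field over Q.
[K : Q] = 4

Solving the quadratic in x^2: x^2 = (387 ± √(387^2 - 4·35462))/2 = (387 ± √7921)/2 = (387 ± 89)/2, giving x^2 = 149 or x^2 = 238. So f(x) = (x^2 - 149)(x^2 - 238) and the roots of f are ±√149, ±√238. Hence the splitting field is K = Q(√149, √238). Since 149 and 238 are distinct squarefree integers > 1, their product 35462 is not a perfect square, so √238 ∉ Q(√149). By the tower law [K:Q] = [Q(√149,√238):Q(√149)] · [Q(√149):Q] = 2 · 2 = 4.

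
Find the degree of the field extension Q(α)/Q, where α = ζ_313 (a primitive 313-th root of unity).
[Q(α):Q] = 312

The minimal polynomial of ζ_313 over Q is the 313-th cyclotomic polynomial Φ_313(x), which is irreducible over Q and has degree φ(313) = 312. Hence [Q(α):Q] = φ(313) = 312.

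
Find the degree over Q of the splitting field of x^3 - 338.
[K : Q] = 6

The roots of x^3 - 338 are ∛338, ω∛338, ω^2∛338 where ω = e^(2πi/3) is a primitive cube root of unity, so K = Q(∛338, ω). Now [Q(∛338):Q] = 3 (since 338 is not a perfect cube, x^3 - 338 is irreducible) and [Q(ω):Q] = 2. Both 2 and 3 divide [K:Q], and [K:Q] ≤ 3·2 = 6, so [K:Q] = 6. (Equivalently: Q(∛338) ⊂ R but ω ∉ R, so [K : Q(∛338)] = 2.)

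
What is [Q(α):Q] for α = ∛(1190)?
[Q(α):Q] = 3

The minimal polynomial of α is x^3 - 1190, irreducible over Q since 1190 is not a perfect cube (so x^3 - 1190 has no rational root). Hence [Q(α):Q] = deg(m_α) = 3.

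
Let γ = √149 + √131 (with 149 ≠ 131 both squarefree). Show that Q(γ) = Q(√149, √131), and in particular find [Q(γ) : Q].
[Q(γ) : Q] = 4 (equivalently, Q(γ) = Q(√149, √131))

Obviously Q(γ) ⊆ Q(√149, √131), and [Q(√149, √131):Q] = 4 (since 149, 131 are distinct squarefree integers > 1 with 19519 not a perfect square). To show equality we compute the minimal polynomial of γ. From γ = √149 + √131: γ^2 = 149 + 2√(19519) + 131 = 280 + 2√(19519), so γ^2 - 280 = 2√(19519); squaring, (γ^2 - 280)^2 = 4·19519, i.e. γ^4 - 560γ^2 + 78400 - 78076 = 0, i.e. γ^4 - 560γ^2 + 324 = 0. So γ is a root of x^4 - 560x^2 + 324. This polynomial is irreducible over Q: it has no rational root (each ±√149 ± √131 is irrational), and any factorization into two quadratics over Q would force √(19519) ∈ Q (pairing opposite roots) or √149, √131 ∈ Q (other pairings), all impossible. Hence [Q(γ):Q] = 4 = [Q(√149, √131):Q], so Q(γ) = Q(√149, √131).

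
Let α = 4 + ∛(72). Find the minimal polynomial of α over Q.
m_α(x) = x^3 - 12x^2 + 48x - 136

Set β = α - 4 = ∛(72), so β^3 = 72. Then (α - 4)^3 - 72 = 0, i.e. α is a root of g(x) = (x - 4)^3 - 72 = x^3 - 12x^2 + 48x - 136. Since g(x) = h(x - 4) where h(x) = x^3 - 72, and h is irreducible over Q (because 72 is not a perfect cube, so h has no rational root, and a monic cubic with no rational root is irreducible), g is also irreducible (irreducibility is preserved under the substitution x → x - 4). Hence m_α(x) = x^3 - 12x^2 + 48x - 136.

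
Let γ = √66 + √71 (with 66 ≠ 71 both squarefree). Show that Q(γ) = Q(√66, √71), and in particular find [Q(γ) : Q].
[Q(γ) : Q] = 4 (equivalently, Q(γ) = Q(√66, √71))

Obviously Q(γ) ⊆ Q(√66, √71), and [Q(√66, √71):Q] = 4 (since 66, 71 are distinct squarefree integers > 1 with 4686 not a perfect square). To show equality we compute the minimal polynomial of γ. From γ = √66 + √71: γ^2 = 66 + 2√(4686) + 71 = 137 + 2√(4686), so γ^2 - 137 = 2√(4686); squaring, (γ^2 - 137)^2 = 4·4686, i.e. γ^4 - 274γ^2 + 18769 - 18744 = 0, i.e. γ^4 - 274γ^2 + 25 = 0. So γ is a root of x^4 - 274x^2 + 25. This polynomial is irreducible over Q: it has no rational root (each ±√66 ± √71 is irrational), and any factorization into two quadratics over Q would force √(4686) ∈ Q (pairing opposite roots) or √66, √71 ∈ Q (other pairings), all impossible. Hence [Q(γ):Q] = 4 = [Q(√66, √71):Q], so Q(γ) = Q(√66, √71).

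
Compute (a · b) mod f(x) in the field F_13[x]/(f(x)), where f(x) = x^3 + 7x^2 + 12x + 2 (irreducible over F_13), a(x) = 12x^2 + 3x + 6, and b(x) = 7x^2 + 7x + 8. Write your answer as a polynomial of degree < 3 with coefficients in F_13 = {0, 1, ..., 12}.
a · b ≡ 10x^2 (mod f(x))

Multiply in F_13[x]: a(x)·b(x) = (12x^2 + 3x + 6)·(7x^2 + 7x + 8) = 6x^4 + x^3 + 3x^2 + x + 9. This has degree ≥ 3, so divide by f(x) over F_13: 6x^4 + x^3 + 3x^2 + x + 9 = (6x + 11)·(x^3 + 7x^2 + 12x + 2) + (10x^2). Hence a·b ≡ 10x^2 (mod f). (F_13[x]/(f) is a field with 13^3 = 2197 elements since f is irreducible of degree 3.)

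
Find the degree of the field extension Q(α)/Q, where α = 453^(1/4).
[Q(α):Q] = 4

α is a root of x^4 - 453. By Eisenstein's criterion at the prime p = 3 (which divides the constant term 453 but p^2 = 9 does not, since 453 is squarefree), x^4 - 453 is irreducible over Q. Hence [Q(α):Q] = 4.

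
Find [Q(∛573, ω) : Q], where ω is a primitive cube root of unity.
[Q(∛573, ω) : Q] = 6

[Q(∛573):Q] = 3 (min poly x^3 - 573, irreducible since 573 is not a perfect cube). [Q(ω):Q] = 2 (min poly x^2 + x + 1). Since Q(∛573) ⊂ R and ω ∉ R, we have ω ∉ Q(∛573), so x^2 + x + 1 remains irreducible over Q(∛573) and [Q(∛573, ω) : Q(∛573)] = 2. By the tower law, [Q(∛573, ω) : Q] = 3 · 2 = 6. (In fact Q(∛573, ω) is the splitting field of x^3 - 573 over Q.)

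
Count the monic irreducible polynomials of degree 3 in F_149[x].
There are 1102600 monic irreducible polynomials of degree 3 over F_149

Each element of F_{149^3} that lies in no proper subfield is a root of exactly one monic irreducible of degree 3 over F_149, and each such polynomial has 3 distinct roots in F_{149^3}. By Möbius inversion the count is N_149(3) = (1/3) Σ_{d|3} μ(3/d) · 149^d = (1/3)(μ(3)·149^1 + μ(1)·149^3) = 3307800/3 = 1102600.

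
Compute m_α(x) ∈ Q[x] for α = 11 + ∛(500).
m_α(x) = x^3 - 33x^2 + 363x - 1831

Set β = α - 11 = ∛(500), so β^3 = 500. Then (α - 11)^3 - 500 = 0, i.e. α is a root of g(x) = (x - 11)^3 - 500 = x^3 - 33x^2 + 363x - 1831. Since g(x) = h(x - 11) where h(x) = x^3 - 500, and h is irreducible over Q (because 500 is not a perfect cube, so h has no rational root, and a monic cubic with no rational root is irreducible), g is also irreducible (irreducibility is preserved under the substitution x → x - 11). Hence m_α(x) = x^3 - 33x^2 + 363x - 1831.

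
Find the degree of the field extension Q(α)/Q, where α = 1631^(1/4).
[Q(α):Q] = 4

α is a root of x^4 - 1631. By Eisenstein's criterion at the prime p = 7 (which divides the constant term 1631 but p^2 = 49 does not, since 1631 is squarefree), x^4 - 1631 is irreducible over Q. Hence [Q(α):Q] = 4.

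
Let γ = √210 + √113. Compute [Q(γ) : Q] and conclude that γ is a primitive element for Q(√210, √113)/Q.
[Q(γ) : Q] = 4 (equivalently, Q(γ) = Q(√210, √113))

Obviously Q(γ) ⊆ Q(√210, √113), and [Q(√210, √113):Q] = 4 (since 210, 113 are distinct squarefree integers > 1 with 23730 not a perfect square). To show equality we compute the minimal polynomial of γ. From γ = √210 + √113: γ^2 = 210 + 2√(23730) + 113 = 323 + 2√(23730), so γ^2 - 323 = 2√(23730); squaring, (γ^2 - 323)^2 = 4·23730, i.e. γ^4 - 646γ^2 + 104329 - 94920 = 0, i.e. γ^4 - 646γ^2 + 9409 = 0. So γ is a root of x^4 - 646x^2 + 9409. This polynomial is irreducible over Q: it has no rational root (each ±√210 ± √113 is irrational), and any factorization into two quadratics over Q would force √(23730) ∈ Q (pairing opposite roots) or √210, √113 ∈ Q (other pairings), all impossible. Hence [Q(γ):Q] = 4 = [Q(√210, √113):Q], so Q(γ) = Q(√210, √113).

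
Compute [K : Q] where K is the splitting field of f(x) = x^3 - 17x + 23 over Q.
[K : Q] = 6

By the rational root test, any rational root of the monic integer polynomial f(x) = x^3 - 17x + 23 must be an integer dividing the constant term 23, i.e. one of ±{1, 23}. Evaluating: f(1) = 7, f(-1) = 39, f(23) = 11799, f(-23) = -11753; none is 0, so f has no rational root and is therefore irreducible over Q (a cubic with no linear factor over a field is irreducible). For an irreducible cubic, the Galois group is A_3 or S_3 according as the discriminant disc(f) = -4a^3 - 27b^2 = -4·(-17)^3 - 27·(23)^2 = 5369 is or is not a square in Q. Here disc(f) = 5369 is not a perfect square in Q, so the Galois group of f over Q is not contained in A_3 and must be all of S_3. The splitting field has degree |S_3| = 6 over Q, so [K : Q] = 6.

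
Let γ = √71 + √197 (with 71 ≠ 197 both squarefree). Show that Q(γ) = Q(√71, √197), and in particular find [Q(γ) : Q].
[Q(γ) : Q] = 4 (equivalently, Q(γ) = Q(√71, √197))

Obviously Q(γ) ⊆ Q(√71, √197), and [Q(√71, √197):Q] = 4 (since 71, 197 are distinct squarefree integers > 1 with 13987 not a perfect square). To show equality we compute the minimal polynomial of γ. From γ = √71 + √197: γ^2 = 71 + 2√(13987) + 197 = 268 + 2√(13987), so γ^2 - 268 = 2√(13987); squaring, (γ^2 - 268)^2 = 4·13987, i.e. γ^4 - 536γ^2 + 71824 - 55948 = 0, i.e. γ^4 - 536γ^2 + 15876 = 0. So γ is a root of x^4 - 536x^2 + 15876. This polynomial is irreducible over Q: it has no rational root (each ±√71 ± √197 is irrational), and any factorization into two quadratics over Q would force √(13987) ∈ Q (pairing opposite roots) or √71, √197 ∈ Q (other pairings), all impossible. Hence [Q(γ):Q] = 4 = [Q(√71, √197):Q], so Q(γ) = Q(√71, √197).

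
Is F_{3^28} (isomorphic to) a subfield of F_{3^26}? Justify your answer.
No: F_{3^28} is not a subfield of F_{3^26}

F_{p^m} embeds in F_{p^n} iff m | n. Here 28 ∤ 26 (since 26 = 0·28 + 26 with remainder 26 ≠ 0), so F_{3^28} is not a subfield of F_{3^26}. Equivalently: if it were, the tower law would give 28 = [F_{3^28}:F_3] dividing [F_{3^26}:F_3] = 26, contradiction.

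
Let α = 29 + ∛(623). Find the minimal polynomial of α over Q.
m_α(x) = x^3 - 87x^2 + 2523x - 25012

Set β = α - 29 = ∛(623), so β^3 = 623. Then (α - 29)^3 - 623 = 0, i.e. α is a root of g(x) = (x - 29)^3 - 623 = x^3 - 87x^2 + 2523x - 25012. Since g(x) = h(x - 29) where h(x) = x^3 - 623, and h is irreducible over Q (because 623 is not a perfect cube, so h has no rational root, and a monic cubic with no rational root is irreducible), g is also irreducible (irreducibility is preserved under the substitution x → x - 29). Hence m_α(x) = x^3 - 87x^2 + 2523x - 25012.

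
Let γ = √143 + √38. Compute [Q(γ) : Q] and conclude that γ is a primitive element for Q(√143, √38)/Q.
[Q(γ) : Q] = 4 (equivalently, Q(γ) = Q(√143, √38))

Obviously Q(γ) ⊆ Q(√143, √38), and [Q(√143, √38):Q] = 4 (since 143, 38 are distinct squarefree integers > 1 with 5434 not a perfect square). To show equality we compute the minimal polynomial of γ. From γ = √143 + √38: γ^2 = 143 + 2√(5434) + 38 = 181 + 2√(5434), so γ^2 - 181 = 2√(5434); squaring, (γ^2 - 181)^2 = 4·5434, i.e. γ^4 - 362γ^2 + 32761 - 21736 = 0, i.e. γ^4 - 362γ^2 + 11025 = 0. So γ is a root of x^4 - 362x^2 + 11025. This polynomial is irreducible over Q: it has no rational root (each ±√143 ± √38 is irrational), and any factorization into two quadratics over Q would force √(5434) ∈ Q (pairing opposite roots) or √143, √38 ∈ Q (other pairings), all impossible. Hence [Q(γ):Q] = 4 = [Q(√143, √38):Q], so Q(γ) = Q(√143, √38).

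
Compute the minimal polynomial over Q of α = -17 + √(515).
m_α(x) = x^2 + 34x - 226

From α + 17 = √(515), squaring gives (α + 17)^2 = 515, i.e. α^2 + 34α + 289 = 515, so α^2 + 34α - 226 = 0. The discriminant of x^2 + 34x - 226 is (34)^2 - 4·(-226) = 1156 + 904 = 2060, and 4·(515) is not a perfect square in Q since 515 is squarefree and ≠ 1. Hence x^2 + 34x - 226 is irreducible over Q and is the minimal polynomial of α.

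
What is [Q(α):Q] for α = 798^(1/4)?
[Q(α):Q] = 4

α is a root of x^4 - 798. By Eisenstein's criterion at the prime p = 2 (which divides the constant term 798 but p^2 = 4 does not, since 798 is squarefree), x^4 - 798 is irreducible over Q. Hence [Q(α):Q] = 4.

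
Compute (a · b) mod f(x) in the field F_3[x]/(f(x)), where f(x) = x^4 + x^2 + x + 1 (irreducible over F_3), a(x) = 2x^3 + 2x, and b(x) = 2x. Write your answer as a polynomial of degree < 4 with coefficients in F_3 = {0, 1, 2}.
a · b ≡ 2x + 2 (mod f(x))

Multiply in F_3[x]: a(x)·b(x) = (2x^3 + 2x)·(2x) = x^4 + x^2. This has degree ≥ 4, so divide by f(x) over F_3: x^4 + x^2 = (1)·(x^4 + x^2 + x + 1) + (2x + 2). Hence a·b ≡ 2x + 2 (mod f). (F_3[x]/(f) is a field with 3^4 = 81 elements since f is irreducible of degree 4.)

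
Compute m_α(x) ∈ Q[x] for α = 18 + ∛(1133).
m_α(x) = x^3 - 54x^2 + 972x - 6965

Set β = α - 18 = ∛(1133), so β^3 = 1133. Then (α - 18)^3 - 1133 = 0, i.e. α is a root of g(x) = (x - 18)^3 - 1133 = x^3 - 54x^2 + 972x - 6965. Since g(x) = h(x - 18) where h(x) = x^3 - 1133, and h is irreducible over Q (because 1133 is not a perfect cube, so h has no rational root, and a monic cubic with no rational root is irreducible), g is also irreducible (irreducibility is preserved under the substitution x → x - 18). Hence m_α(x) = x^3 - 54x^2 + 972x - 6965.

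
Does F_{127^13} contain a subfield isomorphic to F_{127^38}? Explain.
No: F_{127^38} is not a subfield of F_{127^13}

F_{p^m} embeds in F_{p^n} iff m | n. Here 38 ∤ 13 (since 13 = 0·38 + 13 with remainder 13 ≠ 0), so F_{127^38} is not a subfield of F_{127^13}. Equivalently: if it were, the tower law would give 38 = [F_{127^38}:F_127] dividing [F_{127^13}:F_127] = 13, contradiction.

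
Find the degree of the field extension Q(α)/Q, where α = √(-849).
[Q(α):Q] = 2

[Q(α):Q] equals the degree of the minimal polynomial of α. Here α^2 = -849 and x^2 + 849 is irreducible (d = -849 is squarefree, ≠ 1, hence not a square), so deg(m_α) = 2. Thus [Q(α):Q] = 2.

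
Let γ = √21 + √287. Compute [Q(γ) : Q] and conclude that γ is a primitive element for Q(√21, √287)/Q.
[Q(γ) : Q] = 4 (equivalently, Q(γ) = Q(√21, √287))

Obviously Q(γ) ⊆ Q(√21, √287), and [Q(√21, √287):Q] = 4 (since 21, 287 are distinct squarefree integers > 1 with 6027 not a perfect square). To show equality we compute the minimal polynomial of γ. From γ = √21 + √287: γ^2 = 21 + 2√(6027) + 287 = 308 + 2√(6027), so γ^2 - 308 = 2√(6027); squaring, (γ^2 - 308)^2 = 4·6027, i.e. γ^4 - 616γ^2 + 94864 - 24108 = 0, i.e. γ^4 - 616γ^2 + 70756 = 0. So γ is a root of x^4 - 616x^2 + 70756. This polynomial is irreducible over Q: it has no rational root (each ±√21 ± √287 is irrational), and any factorization into two quadratics over Q would force √(6027) ∈ Q (pairing opposite roots) or √21, √287 ∈ Q (other pairings), all impossible. Hence [Q(γ):Q] = 4 = [Q(√21, √287):Q], so Q(γ) = Q(√21, √287).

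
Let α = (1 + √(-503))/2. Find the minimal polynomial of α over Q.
m_α(x) = x^2 - x + 126

From 2α - 1 = √(-503), squaring gives (2α - 1)^2 = -503, i.e. 4α^2 - 4α + 1 = -503, so α^2 - α + (1 + 503)/4 = 0. Since -503 ≡ 1 (mod 4), (1 + 503)/4 = 126 ∈ Z. The polynomial x^2 - x + 126 has discriminant 1 - 4·(126) = -503, which is not a perfect square in Q (d = -503 is squarefree and ≠ 1), so x^2 - x + 126 is irreducible over Q. It is the minimal polynomial of α.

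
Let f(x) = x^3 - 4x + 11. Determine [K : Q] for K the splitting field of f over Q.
[K : Q] = 6

By the rational root test, any rational root of the monic integer polynomial f(x) = x^3 - 4x + 11 must be an integer dividing the constant term 11, i.e. one of ±{1, 11}. Evaluating: f(1) = 8, f(-1) = 14, f(11) = 1298, f(-11) = -1276; none is 0, so f has no rational root and is therefore irreducible over Q (a cubic with no linear factor over a field is irreducible). For an irreducible cubic, the Galois group is A_3 or S_3 according as the discriminant disc(f) = -4a^3 - 27b^2 = -4·(-4)^3 - 27·(11)^2 = -3011 is or is not a square in Q. Here disc(f) = -3011 is not a perfect square in Q, so the Galois group of f over Q is not contained in A_3 and must be all of S_3. The splitting field has degree |S_3| = 6 over Q, so [K : Q] = 6.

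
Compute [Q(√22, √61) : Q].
[Q(√22, √61) : Q] = 4

[Q(√22):Q] = 2 (min poly x^2 - 22, irreducible since 22 is squarefree > 1). For the top step, suppose √61 ∈ Q(√22), say √61 = c + d√22 with c, d ∈ Q. Squaring: 61 = c^2 + 22d^2 + 2cd√22. Since √22 ∉ Q this forces 2cd = 0. If d = 0 then √61 = c ∈ Q, contradicting 61 squarefree > 1. If c = 0 then 61 = 22d^2, so 22·61 = (22d)^2 is a perfect square in Q — but 22·61 = 1342 is not a perfect square (since 22 and 61 are distinct squarefree integers). Contradiction. Hence √61 ∉ Q(√22), so x^2 - 61 stays irreducible over Q(√22) and [Q(√22, √61) : Q(√22)] = 2. By the tower law, [Q(√22, √61) : Q] = 2 · 2 = 4.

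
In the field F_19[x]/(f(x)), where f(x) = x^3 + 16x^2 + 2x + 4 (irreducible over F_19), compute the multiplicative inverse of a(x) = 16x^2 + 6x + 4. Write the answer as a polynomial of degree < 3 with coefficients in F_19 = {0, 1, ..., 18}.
a(x)^(-1) ≡ 4x^2 + 18x + 15 (mod f(x))

Since f is irreducible over F_19, F_19[x]/(f) is a field and a(x) ≠ 0 has an inverse. Apply the extended Euclidean algorithm to f(x) and a(x) in F_19[x]: f(x) = (6x + 13)·a(x) + (14x + 9);  a(x) = (12x + 9)·(14x + 9) + (18). The last nonzero remainder is the constant 18 = gcd(f, a) in F_19. Back-substituting through the division chain expresses 18 = s(x)·a(x) + t(x)·f(x) with s(x) ≡ 15x^2 + x + 4 (mod f), so (15x^2 + x + 4)·a(x) ≡ 18 (mod f). Multiplying by 18^(-1) ≡ 18 in F_19 gives a(x)^(-1) ≡ 18·(15x^2 + x + 4) ≡ 4x^2 + 18x + 15 (mod f). Check: (16x^2 + 6x + 4)·(4x^2 + 18x + 15) = 7x^4 + 8x^3 + 3x^2 + 10x + 3 ≡ 1 (mod x^3 + 16x^2 + 2x + 4).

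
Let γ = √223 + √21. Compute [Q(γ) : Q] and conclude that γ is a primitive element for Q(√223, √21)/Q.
[Q(γ) : Q] = 4 (equivalently, Q(γ) = Q(√223, √21))

Obviously Q(γ) ⊆ Q(√223, √21), and [Q(√223, √21):Q] = 4 (since 223, 21 are distinct squarefree integers > 1 with 4683 not a perfect square). To show equality we compute the minimal polynomial of γ. From γ = √223 + √21: γ^2 = 223 + 2√(4683) + 21 = 244 + 2√(4683), so γ^2 - 244 = 2√(4683); squaring, (γ^2 - 244)^2 = 4·4683, i.e. γ^4 - 488γ^2 + 59536 - 18732 = 0, i.e. γ^4 - 488γ^2 + 40804 = 0. So γ is a root of x^4 - 488x^2 + 40804. This polynomial is irreducible over Q: it has no rational root (each ±√223 ± √21 is irrational), and any factorization into two quadratics over Q would force √(4683) ∈ Q (pairing opposite roots) or √223, √21 ∈ Q (other pairings), all impossible. Hence [Q(γ):Q] = 4 = [Q(√223, √21):Q], so Q(γ) = Q(√223, √21).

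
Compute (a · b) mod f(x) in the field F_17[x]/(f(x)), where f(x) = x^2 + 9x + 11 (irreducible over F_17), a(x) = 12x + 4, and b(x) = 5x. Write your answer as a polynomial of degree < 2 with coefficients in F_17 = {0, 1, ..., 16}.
a · b ≡ 7x + 3 (mod f(x))

Multiply in F_17[x]: a(x)·b(x) = (12x + 4)·(5x) = 9x^2 + 3x. This has degree ≥ 2, so divide by f(x) over F_17: 9x^2 + 3x = (9)·(x^2 + 9x + 11) + (7x + 3). Hence a·b ≡ 7x + 3 (mod f). (F_17[x]/(f) is a field with 17^2 = 289 elements since f is irreducible of degree 2.)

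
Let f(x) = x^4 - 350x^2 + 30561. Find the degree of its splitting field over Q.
[K : Q] = 4

Solving the quadratic in x^2: x^2 = (350 ± √(350^2 - 4·30561))/2 = (350 ± √256)/2 = (350 ± 16)/2, giving x^2 = 167 or x^2 = 183. So f(x) = (x^2 - 167)(x^2 - 183) and the roots of f are ±√167, ±√183. Hence the splitting field is K = Q(√167, √183). Since 167 and 183 are distinct squarefree integers > 1, their product 30561 is not a perfect square, so √183 ∉ Q(√167). By the tower law [K:Q] = [Q(√167,√183):Q(√167)] · [Q(√167):Q] = 2 · 2 = 4.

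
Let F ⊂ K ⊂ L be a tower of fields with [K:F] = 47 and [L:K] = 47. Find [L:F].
[L:F] = 2209

The tower law says that for any tower of field extensions F ⊂ K ⊂ L with finite degrees, [L:F] = [L:K] · [K:F]. Here this gives [L:F] = 47 · 47 = 2209.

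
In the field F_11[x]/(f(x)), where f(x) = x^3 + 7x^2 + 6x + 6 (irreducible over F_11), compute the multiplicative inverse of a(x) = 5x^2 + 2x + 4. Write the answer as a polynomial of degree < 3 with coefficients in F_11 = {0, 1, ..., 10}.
a(x)^(-1) ≡ 9x^2 + x + 5 (mod f(x))

Since f is irreducible over F_11, F_11[x]/(f) is a field and a(x) ≠ 0 has an inverse. Apply the extended Euclidean algorithm to f(x) and a(x) in F_11[x]: f(x) = (9x)·a(x) + (3x + 6);  a(x) = (9x + 1)·(3x + 6) + (9). The last nonzero remainder is the constant 9 = gcd(f, a) in F_11. Back-substituting through the division chain expresses 9 = s(x)·a(x) + t(x)·f(x) with s(x) ≡ 4x^2 + 9x + 1 (mod f), so (4x^2 + 9x + 1)·a(x) ≡ 9 (mod f). Multiplying by 9^(-1) ≡ 5 in F_11 gives a(x)^(-1) ≡ 5·(4x^2 + 9x + 1) ≡ 9x^2 + x + 5 (mod f). Check: (5x^2 + 2x + 4)·(9x^2 + x + 5) = x^4 + x^3 + 8x^2 + 3x + 9 ≡ 1 (mod x^3 + 7x^2 + 6x + 6).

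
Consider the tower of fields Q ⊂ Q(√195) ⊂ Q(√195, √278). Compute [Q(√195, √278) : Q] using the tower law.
[Q(√195, √278) : Q] = 4

[Q(√195):Q] = 2 (min poly x^2 - 195, irreducible since 195 is squarefree > 1). For the top step, suppose √278 ∈ Q(√195), say √278 = c + d√195 with c, d ∈ Q. Squaring: 278 = c^2 + 195d^2 + 2cd√195. Since √195 ∉ Q this forces 2cd = 0. If d = 0 then √278 = c ∈ Q, contradicting 278 squarefree > 1. If c = 0 then 278 = 195d^2, so 195·278 = (195d)^2 is a perfect square in Q — but 195·278 = 54210 is not a perfect square (since 195 and 278 are distinct squarefree integers). Contradiction. Hence √278 ∉ Q(√195), so x^2 - 278 stays irreducible over Q(√195) and [Q(√195, √278) : Q(√195)] = 2. By the tower law, [Q(√195, √278) : Q] = 2 · 2 = 4.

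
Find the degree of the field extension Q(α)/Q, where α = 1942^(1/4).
[Q(α):Q] = 4

α is a root of x^4 - 1942. By Eisenstein's criterion at the prime p = 2 (which divides the constant term 1942 but p^2 = 4 does not, since 1942 is squarefree), x^4 - 1942 is irreducible over Q. Hence [Q(α):Q] = 4.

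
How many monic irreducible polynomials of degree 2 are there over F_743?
There are 275653 monic irreducible polynomials of degree 2 over F_743

Each element of F_{743^2} that lies in no proper subfield is a root of exactly one monic irreducible of degree 2 over F_743, and each such polynomial has 2 distinct roots in F_{743^2}. By Möbius inversion the count is N_743(2) = (1/2) Σ_{d|2} μ(2/d) · 743^d = (1/2)(μ(2)·743^1 + μ(1)·743^2) = 551306/2 = 275653.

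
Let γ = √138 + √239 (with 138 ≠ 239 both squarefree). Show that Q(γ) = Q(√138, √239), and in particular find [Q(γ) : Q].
[Q(γ) : Q] = 4 (equivalently, Q(γ) = Q(√138, √239))

Obviously Q(γ) ⊆ Q(√138, √239), and [Q(√138, √239):Q] = 4 (since 138, 239 are distinct squarefree integers > 1 with 32982 not a perfect square). To show equality we compute the minimal polynomial of γ. From γ = √138 + √239: γ^2 = 138 + 2√(32982) + 239 = 377 + 2√(32982), so γ^2 - 377 = 2√(32982); squaring, (γ^2 - 377)^2 = 4·32982, i.e. γ^4 - 754γ^2 + 142129 - 131928 = 0, i.e. γ^4 - 754γ^2 + 10201 = 0. So γ is a root of x^4 - 754x^2 + 10201. This polynomial is irreducible over Q: it has no rational root (each ±√138 ± √239 is irrational), and any factorization into two quadratics over Q would force √(32982) ∈ Q (pairing opposite roots) or √138, √239 ∈ Q (other pairings), all impossible. Hence [Q(γ):Q] = 4 = [Q(√138, √239):Q], so Q(γ) = Q(√138, √239).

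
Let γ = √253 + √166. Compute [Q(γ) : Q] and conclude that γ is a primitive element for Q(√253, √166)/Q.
[Q(γ) : Q] = 4 (equivalently, Q(γ) = Q(√253, √166))

Obviously Q(γ) ⊆ Q(√253, √166), and [Q(√253, √166):Q] = 4 (since 253, 166 are distinct squarefree integers > 1 with 41998 not a perfect square). To show equality we compute the minimal polynomial of γ. From γ = √253 + √166: γ^2 = 253 + 2√(41998) + 166 = 419 + 2√(41998), so γ^2 - 419 = 2√(41998); squaring, (γ^2 - 419)^2 = 4·41998, i.e. γ^4 - 838γ^2 + 175561 - 167992 = 0, i.e. γ^4 - 838γ^2 + 7569 = 0. So γ is a root of x^4 - 838x^2 + 7569. This polynomial is irreducible over Q: it has no rational root (each ±√253 ± √166 is irrational), and any factorization into two quadratics over Q would force √(41998) ∈ Q (pairing opposite roots) or √253, √166 ∈ Q (other pairings), all impossible. Hence [Q(γ):Q] = 4 = [Q(√253, √166):Q], so Q(γ) = Q(√253, √166).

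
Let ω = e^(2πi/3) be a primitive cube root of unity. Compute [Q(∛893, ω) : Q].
[Q(∛893, ω) : Q] = 6

[Q(∛893):Q] = 3 (min poly x^3 - 893, irreducible since 893 is not a perfect cube). [Q(ω):Q] = 2 (min poly x^2 + x + 1). Since Q(∛893) ⊂ R and ω ∉ R, we have ω ∉ Q(∛893), so x^2 + x + 1 remains irreducible over Q(∛893) and [Q(∛893, ω) : Q(∛893)] = 2. By the tower law, [Q(∛893, ω) : Q] = 3 · 2 = 6. (In fact Q(∛893, ω) is the splitting field of x^3 - 893 over Q.)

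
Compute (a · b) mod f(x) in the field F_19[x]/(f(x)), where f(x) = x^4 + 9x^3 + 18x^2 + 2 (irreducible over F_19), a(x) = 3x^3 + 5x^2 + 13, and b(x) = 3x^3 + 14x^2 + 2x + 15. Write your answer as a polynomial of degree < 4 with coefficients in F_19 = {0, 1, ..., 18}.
a · b ≡ 2x^3 + 8x^2 + 17x + 11 (mod f(x))

Multiply in F_19[x]: a(x)·b(x) = (3x^3 + 5x^2 + 13)·(3x^3 + 14x^2 + 2x + 15) = 9x^6 + 18x^3 + 10x^2 + 7x + 5. This has degree ≥ 4, so divide by f(x) over F_19: 9x^6 + 18x^3 + 10x^2 + 7x + 5 = (9x^2 + 14x + 16)·(x^4 + 9x^3 + 18x^2 + 2) + (2x^3 + 8x^2 + 17x + 11). Hence a·b ≡ 2x^3 + 8x^2 + 17x + 11 (mod f). (F_19[x]/(f) is a field with 19^4 = 130321 elements since f is irreducible of degree 4.)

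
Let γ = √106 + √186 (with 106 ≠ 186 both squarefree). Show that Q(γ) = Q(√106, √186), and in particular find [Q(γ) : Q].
[Q(γ) : Q] = 4 (equivalently, Q(γ) = Q(√106, √186))

Obviously Q(γ) ⊆ Q(√106, √186), and [Q(√106, √186):Q] = 4 (since 106, 186 are distinct squarefree integers > 1 with 19716 not a perfect square). To show equality we compute the minimal polynomial of γ. From γ = √106 + √186: γ^2 = 106 + 2√(19716) + 186 = 292 + 2√(19716), so γ^2 - 292 = 2√(19716); squaring, (γ^2 - 292)^2 = 4·19716, i.e. γ^4 - 584γ^2 + 85264 - 78864 = 0, i.e. γ^4 - 584γ^2 + 6400 = 0. So γ is a root of x^4 - 584x^2 + 6400. This polynomial is irreducible over Q: it has no rational root (each ±√106 ± √186 is irrational), and any factorization into two quadratics over Q would force √(19716) ∈ Q (pairing opposite roots) or √106, √186 ∈ Q (other pairings), all impossible. Hence [Q(γ):Q] = 4 = [Q(√106, √186):Q], so Q(γ) = Q(√106, √186).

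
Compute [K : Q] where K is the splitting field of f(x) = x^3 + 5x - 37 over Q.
[K : Q] = 6

By the rational root test, any rational root of the monic integer polynomial f(x) = x^3 + 5x - 37 must be an integer dividing the constant term -37, i.e. one of ±{1, 37}. Evaluating: f(1) = -31, f(-1) = -43, f(37) = 50801, f(-37) = -50875; none is 0, so f has no rational root and is therefore irreducible over Q (a cubic with no linear factor over a field is irreducible). For an irreducible cubic, the Galois group is A_3 or S_3 according as the discriminant disc(f) = -4a^3 - 27b^2 = -4·(5)^3 - 27·(-37)^2 = -37463 is or is not a square in Q. Here disc(f) = -37463 is not a perfect square in Q, so the Galois group of f over Q is not contained in A_3 and must be all of S_3. The splitting field has degree |S_3| = 6 over Q, so [K : Q] = 6.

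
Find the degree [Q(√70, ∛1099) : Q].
[Q(√70, ∛1099) : Q] = 6

Let L = Q(√70, ∛1099). Since Q(√70) ⊂ L and [Q(√70):Q] = 2, the tower law gives 2 | [L:Q]. Likewise Q(∛1099) ⊂ L with [Q(∛1099):Q] = 3 (because 1099 is not a perfect cube), so 3 | [L:Q]. As gcd(2,3) = 1, [L:Q] is divisible by 6. Conversely L is generated over Q by √70 and ∛1099, so [L:Q] ≤ 2·3 = 6. Therefore [Q(√70, ∛1099) : Q] = 6.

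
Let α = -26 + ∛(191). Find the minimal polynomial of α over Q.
m_α(x) = x^3 + 78x^2 + 2028x + 17385

Set β = α + 26 = ∛(191), so β^3 = 191. Then (α + 26)^3 - 191 = 0, i.e. α is a root of g(x) = (x + 26)^3 - 191 = x^3 + 78x^2 + 2028x + 17385. Since g(x) = h(x + 26) where h(x) = x^3 - 191, and h is irreducible over Q (because 191 is not a perfect cube, so h has no rational root, and a monic cubic with no rational root is irreducible), g is also irreducible (irreducibility is preserved under the substitution x → x + 26). Hence m_α(x) = x^3 + 78x^2 + 2028x + 17385.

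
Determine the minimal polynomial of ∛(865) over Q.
m_α(x) = x^3 - 865

α satisfies α^3 = 865, so x^3 - 865 annihilates α. By the rational root test, a rational root p/q (in lowest terms) of x^3 - 865 would satisfy p^3 = 865 q^3, forcing q = 1 and p^3 = 865; but 865 is not a perfect cube, contradiction. A monic cubic over Q with no rational root is irreducible (any nontrivial factorization would include a linear factor). Hence x^3 - 865 is the minimal polynomial of α, and in particular [Q(α):Q] = 3.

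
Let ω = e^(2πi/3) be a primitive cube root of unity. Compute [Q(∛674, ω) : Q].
[Q(∛674, ω) : Q] = 6

[Q(∛674):Q] = 3 (min poly x^3 - 674, irreducible since 674 is not a perfect cube). [Q(ω):Q] = 2 (min poly x^2 + x + 1). Since Q(∛674) ⊂ R and ω ∉ R, we have ω ∉ Q(∛674), so x^2 + x + 1 remains irreducible over Q(∛674) and [Q(∛674, ω) : Q(∛674)] = 2. By the tower law, [Q(∛674, ω) : Q] = 3 · 2 = 6. (In fact Q(∛674, ω) is the splitting field of x^3 - 674 over Q.)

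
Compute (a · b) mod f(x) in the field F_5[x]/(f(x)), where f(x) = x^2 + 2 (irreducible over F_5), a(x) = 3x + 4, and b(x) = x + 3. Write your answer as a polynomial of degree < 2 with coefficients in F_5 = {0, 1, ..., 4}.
a · b ≡ 3x + 1 (mod f(x))

Multiply in F_5[x]: a(x)·b(x) = (3x + 4)·(x + 3) = 3x^2 + 3x + 2. This has degree ≥ 2, so divide by f(x) over F_5: 3x^2 + 3x + 2 = (3)·(x^2 + 2) + (3x + 1). Hence a·b ≡ 3x + 1 (mod f). (F_5[x]/(f) is a field with 5^2 = 25 elements since f is irreducible of degree 2.)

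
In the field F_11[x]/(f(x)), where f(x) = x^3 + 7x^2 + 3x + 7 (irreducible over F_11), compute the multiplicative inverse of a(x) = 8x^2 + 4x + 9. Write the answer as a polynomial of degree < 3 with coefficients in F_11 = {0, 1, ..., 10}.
a(x)^(-1) ≡ 7x + 7 (mod f(x))

Since f is irreducible over F_11, F_11[x]/(f) is a field and a(x) ≠ 0 has an inverse. Apply the extended Euclidean algorithm to f(x) and a(x) in F_11[x]: f(x) = (7x + 7)·a(x) + (10). The last nonzero remainder is the constant 10 = gcd(f, a) in F_11. Back-substituting through the division chain expresses 10 = s(x)·a(x) + t(x)·f(x) with s(x) ≡ 4x + 4 (mod f), so (4x + 4)·a(x) ≡ 10 (mod f). Multiplying by 10^(-1) ≡ 10 in F_11 gives a(x)^(-1) ≡ 10·(4x + 4) ≡ 7x + 7 (mod f). Check: (8x^2 + 4x + 9)·(7x + 7) = x^3 + 7x^2 + 3x + 8 ≡ 1 (mod x^3 + 7x^2 + 3x + 7).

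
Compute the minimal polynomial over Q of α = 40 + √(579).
m_α(x) = x^2 - 80x + 1021

From α - 40 = √(579), squaring gives (α - 40)^2 = 579, i.e. α^2 - 80α + 1600 = 579, so α^2 - 80α + 1021 = 0. The discriminant of x^2 - 80x + 1021 is (-80)^2 - 4·(1021) = 6400 - 4084 = 2316, and 4·(579) is not a perfect square in Q since 579 is squarefree and ≠ 1. Hence x^2 - 80x + 1021 is irreducible over Q and is the minimal polynomial of α.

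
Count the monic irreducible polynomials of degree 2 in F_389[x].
There are 75466 monic irreducible polynomials of degree 2 over F_389

Each element of F_{389^2} that lies in no proper subfield is a root of exactly one monic irreducible of degree 2 over F_389, and each such polynomial has 2 distinct roots in F_{389^2}. By Möbius inversion the count is N_389(2) = (1/2) Σ_{d|2} μ(2/d) · 389^d = (1/2)(μ(2)·389^1 + μ(1)·389^2) = 150932/2 = 75466.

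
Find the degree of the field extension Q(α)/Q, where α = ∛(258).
[Q(α):Q] = 3

The minimal polynomial of α is x^3 - 258, irreducible over Q since 258 is not a perfect cube (so x^3 - 258 has no rational root). Hence [Q(α):Q] = deg(m_α) = 3.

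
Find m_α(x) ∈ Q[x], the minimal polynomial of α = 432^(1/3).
m_α(x) = x^3 - 432

α satisfies α^3 = 432, so x^3 - 432 annihilates α. By the rational root test, a rational root p/q (in lowest terms) of x^3 - 432 would satisfy p^3 = 432 q^3, forcing q = 1 and p^3 = 432; but 432 is not a perfect cube, contradiction. A monic cubic over Q with no rational root is irreducible (any nontrivial factorization would include a linear factor). Hence x^3 - 432 is the minimal polynomial of α, and in particular [Q(α):Q] = 3.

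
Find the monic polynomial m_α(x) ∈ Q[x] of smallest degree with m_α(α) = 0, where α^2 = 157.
m_α(x) = x^2 - 157

α satisfies α^2 - 157 = 0, so x^2 - 157 annihilates α. Since d = 157 is squarefree and ≠ 1, it is not a perfect square in Q, so x^2 - 157 has no rational root and is therefore irreducible over Q (a degree-2 polynomial over a field is irreducible iff it has no root). Hence m_α(x) = x^2 - 157.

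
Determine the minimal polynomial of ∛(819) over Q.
m_α(x) = x^3 - 819

α satisfies α^3 = 819, so x^3 - 819 annihilates α. By the rational root test, a rational root p/q (in lowest terms) of x^3 - 819 would satisfy p^3 = 819 q^3, forcing q = 1 and p^3 = 819; but 819 is not a perfect cube, contradiction. A monic cubic over Q with no rational root is irreducible (any nontrivial factorization would include a linear factor). Hence x^3 - 819 is the minimal polynomial of α, and in particular [Q(α):Q] = 3.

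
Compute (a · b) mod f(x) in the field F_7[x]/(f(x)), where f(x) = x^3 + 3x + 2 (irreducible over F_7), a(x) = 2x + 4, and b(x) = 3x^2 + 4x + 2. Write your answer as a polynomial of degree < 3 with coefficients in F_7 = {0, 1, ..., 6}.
a · b ≡ 6x^2 + 2x + 3 (mod f(x))

Multiply in F_7[x]: a(x)·b(x) = (2x + 4)·(3x^2 + 4x + 2) = 6x^3 + 6x^2 + 6x + 1. This has degree ≥ 3, so divide by f(x) over F_7: 6x^3 + 6x^2 + 6x + 1 = (6)·(x^3 + 3x + 2) + (6x^2 + 2x + 3). Hence a·b ≡ 6x^2 + 2x + 3 (mod f). (F_7[x]/(f) is a field with 7^3 = 343 elements since f is irreducible of degree 3.)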